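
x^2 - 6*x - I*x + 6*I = (x - 6)*(x - I)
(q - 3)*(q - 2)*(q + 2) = q^3 - 3*q^2 - 4*q + 12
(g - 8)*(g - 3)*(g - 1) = g^3 - 12*g^2 + 35*g - 24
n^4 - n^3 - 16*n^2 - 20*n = n*(n - 5)*(n + 2)^2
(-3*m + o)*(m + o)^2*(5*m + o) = -15*m^4 - 28*m^3*o - 10*m^2*o^2 + 4*m*o^3 + o^4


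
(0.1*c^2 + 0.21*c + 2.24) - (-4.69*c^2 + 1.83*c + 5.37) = 4.79*c^2 - 1.62*c - 3.13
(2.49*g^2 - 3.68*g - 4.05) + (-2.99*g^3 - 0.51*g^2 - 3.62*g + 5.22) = -2.99*g^3 + 1.98*g^2 - 7.3*g + 1.17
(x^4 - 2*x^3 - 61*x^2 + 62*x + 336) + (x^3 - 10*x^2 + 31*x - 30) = x^4 - x^3 - 71*x^2 + 93*x + 306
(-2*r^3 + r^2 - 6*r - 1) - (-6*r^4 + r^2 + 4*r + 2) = 6*r^4 - 2*r^3 - 10*r - 3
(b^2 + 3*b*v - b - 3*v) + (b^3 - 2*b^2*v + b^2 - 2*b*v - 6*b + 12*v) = b^3 - 2*b^2*v + 2*b^2 + b*v - 7*b + 9*v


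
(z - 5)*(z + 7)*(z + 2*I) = z^3 + 2*z^2 + 2*I*z^2 - 35*z + 4*I*z - 70*I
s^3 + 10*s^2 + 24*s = s*(s + 4)*(s + 6)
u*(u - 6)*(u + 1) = u^3 - 5*u^2 - 6*u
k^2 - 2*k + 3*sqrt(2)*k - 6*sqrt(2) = (k - 2)*(k + 3*sqrt(2))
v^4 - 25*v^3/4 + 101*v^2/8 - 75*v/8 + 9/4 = (v - 3)*(v - 2)*(v - 3/4)*(v - 1/2)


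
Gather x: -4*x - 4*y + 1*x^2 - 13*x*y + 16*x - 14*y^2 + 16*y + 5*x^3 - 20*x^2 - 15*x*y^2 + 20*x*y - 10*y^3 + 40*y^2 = 5*x^3 - 19*x^2 + x*(-15*y^2 + 7*y + 12) - 10*y^3 + 26*y^2 + 12*y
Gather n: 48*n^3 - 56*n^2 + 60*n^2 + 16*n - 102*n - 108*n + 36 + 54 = 48*n^3 + 4*n^2 - 194*n + 90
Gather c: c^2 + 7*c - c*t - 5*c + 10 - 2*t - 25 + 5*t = c^2 + c*(2 - t) + 3*t - 15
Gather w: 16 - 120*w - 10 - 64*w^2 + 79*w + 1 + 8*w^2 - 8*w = -56*w^2 - 49*w + 7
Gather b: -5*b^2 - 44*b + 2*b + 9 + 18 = -5*b^2 - 42*b + 27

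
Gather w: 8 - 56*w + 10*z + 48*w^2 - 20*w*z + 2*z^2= 48*w^2 + w*(-20*z - 56) + 2*z^2 + 10*z + 8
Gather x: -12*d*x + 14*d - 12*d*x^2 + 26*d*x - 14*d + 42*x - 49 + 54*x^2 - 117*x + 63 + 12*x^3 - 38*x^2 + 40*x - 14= 12*x^3 + x^2*(16 - 12*d) + x*(14*d - 35)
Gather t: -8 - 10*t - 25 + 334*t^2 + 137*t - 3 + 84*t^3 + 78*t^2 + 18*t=84*t^3 + 412*t^2 + 145*t - 36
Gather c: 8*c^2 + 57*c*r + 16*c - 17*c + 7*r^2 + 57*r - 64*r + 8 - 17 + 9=8*c^2 + c*(57*r - 1) + 7*r^2 - 7*r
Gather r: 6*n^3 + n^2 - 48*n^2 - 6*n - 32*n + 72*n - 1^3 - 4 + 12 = 6*n^3 - 47*n^2 + 34*n + 7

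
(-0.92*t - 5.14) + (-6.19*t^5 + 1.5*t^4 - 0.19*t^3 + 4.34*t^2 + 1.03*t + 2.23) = -6.19*t^5 + 1.5*t^4 - 0.19*t^3 + 4.34*t^2 + 0.11*t - 2.91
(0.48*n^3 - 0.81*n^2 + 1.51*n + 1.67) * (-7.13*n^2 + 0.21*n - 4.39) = -3.4224*n^5 + 5.8761*n^4 - 13.0436*n^3 - 8.0341*n^2 - 6.2782*n - 7.3313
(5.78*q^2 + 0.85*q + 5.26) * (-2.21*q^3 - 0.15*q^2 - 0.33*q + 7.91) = -12.7738*q^5 - 2.7455*q^4 - 13.6595*q^3 + 44.6503*q^2 + 4.9877*q + 41.6066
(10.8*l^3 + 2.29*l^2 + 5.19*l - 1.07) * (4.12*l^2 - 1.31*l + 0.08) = 44.496*l^5 - 4.7132*l^4 + 19.2469*l^3 - 11.0241*l^2 + 1.8169*l - 0.0856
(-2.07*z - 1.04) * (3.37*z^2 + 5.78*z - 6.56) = -6.9759*z^3 - 15.4694*z^2 + 7.568*z + 6.8224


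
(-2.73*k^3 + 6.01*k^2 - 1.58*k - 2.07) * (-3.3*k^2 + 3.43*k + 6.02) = 9.009*k^5 - 29.1969*k^4 + 9.3937*k^3 + 37.5918*k^2 - 16.6117*k - 12.4614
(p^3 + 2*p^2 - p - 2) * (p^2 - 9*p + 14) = p^5 - 7*p^4 - 5*p^3 + 35*p^2 + 4*p - 28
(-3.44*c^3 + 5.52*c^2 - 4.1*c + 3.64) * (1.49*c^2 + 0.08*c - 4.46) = -5.1256*c^5 + 7.9496*c^4 + 9.675*c^3 - 19.5236*c^2 + 18.5772*c - 16.2344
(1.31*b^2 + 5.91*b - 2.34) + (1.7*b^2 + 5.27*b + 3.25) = 3.01*b^2 + 11.18*b + 0.91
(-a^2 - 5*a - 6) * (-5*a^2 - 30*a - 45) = 5*a^4 + 55*a^3 + 225*a^2 + 405*a + 270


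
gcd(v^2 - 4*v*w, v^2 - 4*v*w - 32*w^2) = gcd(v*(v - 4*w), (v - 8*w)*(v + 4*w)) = 1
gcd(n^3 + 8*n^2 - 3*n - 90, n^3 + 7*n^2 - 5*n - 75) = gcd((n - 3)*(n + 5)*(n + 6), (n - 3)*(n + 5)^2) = n^2 + 2*n - 15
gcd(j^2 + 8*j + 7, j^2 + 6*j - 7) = j + 7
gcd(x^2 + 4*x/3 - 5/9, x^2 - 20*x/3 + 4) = 1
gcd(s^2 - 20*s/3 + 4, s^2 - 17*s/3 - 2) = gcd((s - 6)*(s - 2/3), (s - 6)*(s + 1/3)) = s - 6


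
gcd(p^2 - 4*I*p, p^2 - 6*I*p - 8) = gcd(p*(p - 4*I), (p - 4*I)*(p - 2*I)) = p - 4*I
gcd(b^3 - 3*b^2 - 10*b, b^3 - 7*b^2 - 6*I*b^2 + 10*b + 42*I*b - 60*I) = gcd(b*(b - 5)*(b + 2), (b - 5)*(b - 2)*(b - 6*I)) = b - 5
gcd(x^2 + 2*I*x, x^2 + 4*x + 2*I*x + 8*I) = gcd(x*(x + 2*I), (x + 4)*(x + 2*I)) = x + 2*I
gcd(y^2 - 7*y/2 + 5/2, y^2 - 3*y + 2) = y - 1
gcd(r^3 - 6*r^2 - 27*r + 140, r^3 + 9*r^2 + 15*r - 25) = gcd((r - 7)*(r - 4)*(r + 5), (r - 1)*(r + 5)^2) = r + 5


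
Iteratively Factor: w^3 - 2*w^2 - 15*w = (w)*(w^2 - 2*w - 15) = w*(w - 5)*(w + 3)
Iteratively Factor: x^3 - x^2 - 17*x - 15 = (x - 5)*(x^2 + 4*x + 3) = (x - 5)*(x + 3)*(x + 1)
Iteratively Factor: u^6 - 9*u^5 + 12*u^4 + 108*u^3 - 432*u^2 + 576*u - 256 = (u - 1)*(u^5 - 8*u^4 + 4*u^3 + 112*u^2 - 320*u + 256) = (u - 4)*(u - 1)*(u^4 - 4*u^3 - 12*u^2 + 64*u - 64) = (u - 4)*(u - 2)*(u - 1)*(u^3 - 2*u^2 - 16*u + 32) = (u - 4)*(u - 2)*(u - 1)*(u + 4)*(u^2 - 6*u + 8) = (u - 4)*(u - 2)^2*(u - 1)*(u + 4)*(u - 4)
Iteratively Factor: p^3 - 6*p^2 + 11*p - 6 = (p - 2)*(p^2 - 4*p + 3) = (p - 2)*(p - 1)*(p - 3)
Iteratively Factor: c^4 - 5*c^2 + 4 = (c - 2)*(c^3 + 2*c^2 - c - 2) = (c - 2)*(c + 2)*(c^2 - 1) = (c - 2)*(c - 1)*(c + 2)*(c + 1)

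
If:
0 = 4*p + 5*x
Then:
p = -5*x/4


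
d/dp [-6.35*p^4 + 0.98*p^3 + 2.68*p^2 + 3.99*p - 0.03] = -25.4*p^3 + 2.94*p^2 + 5.36*p + 3.99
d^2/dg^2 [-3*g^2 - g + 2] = -6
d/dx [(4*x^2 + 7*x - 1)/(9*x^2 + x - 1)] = (-59*x^2 + 10*x - 6)/(81*x^4 + 18*x^3 - 17*x^2 - 2*x + 1)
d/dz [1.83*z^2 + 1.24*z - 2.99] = 3.66*z + 1.24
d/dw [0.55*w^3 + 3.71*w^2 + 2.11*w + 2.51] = 1.65*w^2 + 7.42*w + 2.11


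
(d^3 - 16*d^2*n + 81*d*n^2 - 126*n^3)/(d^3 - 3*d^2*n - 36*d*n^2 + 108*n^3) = (d - 7*n)/(d + 6*n)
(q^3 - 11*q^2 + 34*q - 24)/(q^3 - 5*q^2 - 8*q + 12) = (q - 4)/(q + 2)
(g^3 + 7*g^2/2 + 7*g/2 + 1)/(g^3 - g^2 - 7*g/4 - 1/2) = 2*(g^2 + 3*g + 2)/(2*g^2 - 3*g - 2)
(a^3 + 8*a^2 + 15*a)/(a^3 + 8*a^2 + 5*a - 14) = a*(a^2 + 8*a + 15)/(a^3 + 8*a^2 + 5*a - 14)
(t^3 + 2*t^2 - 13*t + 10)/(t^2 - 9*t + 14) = (t^2 + 4*t - 5)/(t - 7)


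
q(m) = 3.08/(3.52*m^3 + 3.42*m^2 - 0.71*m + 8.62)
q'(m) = 3.08*(-10.56*m^2 - 6.84*m + 0.71)/(3.52*m^3 + 3.42*m^2 - 0.71*m + 8.62)^2 = (-32.5248*m^2 - 21.0672*m + 2.1868)/(3.52*m^3 + 3.42*m^2 - 0.71*m + 8.62)^2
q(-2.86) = -0.07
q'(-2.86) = -0.11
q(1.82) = 0.08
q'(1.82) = -0.09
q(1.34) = 0.14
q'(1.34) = -0.17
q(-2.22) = -0.27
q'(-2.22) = -0.85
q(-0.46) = 0.33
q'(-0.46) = 0.06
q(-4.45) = -0.01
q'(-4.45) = -0.01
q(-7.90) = -0.00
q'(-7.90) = -0.00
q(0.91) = 0.23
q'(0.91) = -0.24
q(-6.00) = -0.00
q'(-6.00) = -0.00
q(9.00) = 0.00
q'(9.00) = -0.00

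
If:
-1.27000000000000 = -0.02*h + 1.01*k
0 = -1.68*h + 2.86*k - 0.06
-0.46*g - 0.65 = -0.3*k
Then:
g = -2.26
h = -2.25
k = -1.30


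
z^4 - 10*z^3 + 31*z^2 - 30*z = z*(z - 5)*(z - 3)*(z - 2)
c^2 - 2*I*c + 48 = (c - 8*I)*(c + 6*I)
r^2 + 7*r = r*(r + 7)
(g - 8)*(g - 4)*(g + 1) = g^3 - 11*g^2 + 20*g + 32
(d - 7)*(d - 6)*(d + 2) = d^3 - 11*d^2 + 16*d + 84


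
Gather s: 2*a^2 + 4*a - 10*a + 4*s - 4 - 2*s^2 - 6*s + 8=2*a^2 - 6*a - 2*s^2 - 2*s + 4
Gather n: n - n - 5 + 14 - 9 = 0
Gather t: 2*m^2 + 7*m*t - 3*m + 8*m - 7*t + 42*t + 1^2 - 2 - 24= 2*m^2 + 5*m + t*(7*m + 35) - 25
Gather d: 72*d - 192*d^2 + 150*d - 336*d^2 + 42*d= -528*d^2 + 264*d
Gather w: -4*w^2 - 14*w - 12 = -4*w^2 - 14*w - 12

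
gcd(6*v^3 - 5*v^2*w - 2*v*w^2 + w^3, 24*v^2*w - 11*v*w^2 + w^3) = 3*v - w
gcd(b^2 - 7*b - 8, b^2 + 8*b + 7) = b + 1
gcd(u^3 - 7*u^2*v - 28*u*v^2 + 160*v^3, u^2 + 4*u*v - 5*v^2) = u + 5*v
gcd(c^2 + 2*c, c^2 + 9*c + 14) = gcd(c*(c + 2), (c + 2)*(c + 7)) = c + 2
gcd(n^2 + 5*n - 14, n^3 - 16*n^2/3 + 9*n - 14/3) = n - 2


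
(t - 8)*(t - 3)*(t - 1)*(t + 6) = t^4 - 6*t^3 - 37*t^2 + 186*t - 144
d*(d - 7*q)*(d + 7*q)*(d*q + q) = d^4*q + d^3*q - 49*d^2*q^3 - 49*d*q^3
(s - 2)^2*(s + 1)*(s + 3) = s^4 - 9*s^2 + 4*s + 12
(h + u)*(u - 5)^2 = h*u^2 - 10*h*u + 25*h + u^3 - 10*u^2 + 25*u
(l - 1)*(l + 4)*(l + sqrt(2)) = l^3 + sqrt(2)*l^2 + 3*l^2 - 4*l + 3*sqrt(2)*l - 4*sqrt(2)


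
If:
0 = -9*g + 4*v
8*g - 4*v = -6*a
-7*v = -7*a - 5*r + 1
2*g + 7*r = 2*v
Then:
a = -14/1075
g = -84/1075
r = -6/215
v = -189/1075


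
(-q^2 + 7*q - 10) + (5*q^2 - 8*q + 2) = 4*q^2 - q - 8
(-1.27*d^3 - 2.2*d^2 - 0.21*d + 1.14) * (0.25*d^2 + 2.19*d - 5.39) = -0.3175*d^5 - 3.3313*d^4 + 1.9748*d^3 + 11.6831*d^2 + 3.6285*d - 6.1446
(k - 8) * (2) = 2*k - 16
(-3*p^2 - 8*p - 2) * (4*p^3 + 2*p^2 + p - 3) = -12*p^5 - 38*p^4 - 27*p^3 - 3*p^2 + 22*p + 6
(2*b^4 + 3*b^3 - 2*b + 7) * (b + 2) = 2*b^5 + 7*b^4 + 6*b^3 - 2*b^2 + 3*b + 14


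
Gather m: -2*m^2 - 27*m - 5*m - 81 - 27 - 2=-2*m^2 - 32*m - 110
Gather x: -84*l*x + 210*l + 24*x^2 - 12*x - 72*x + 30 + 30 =210*l + 24*x^2 + x*(-84*l - 84) + 60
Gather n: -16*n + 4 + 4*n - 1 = 3 - 12*n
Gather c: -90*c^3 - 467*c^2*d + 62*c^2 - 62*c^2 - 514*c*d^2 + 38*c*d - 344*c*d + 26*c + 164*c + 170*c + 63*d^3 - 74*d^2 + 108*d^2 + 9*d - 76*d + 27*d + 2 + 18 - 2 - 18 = -90*c^3 - 467*c^2*d + c*(-514*d^2 - 306*d + 360) + 63*d^3 + 34*d^2 - 40*d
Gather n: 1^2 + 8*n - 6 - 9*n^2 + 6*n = -9*n^2 + 14*n - 5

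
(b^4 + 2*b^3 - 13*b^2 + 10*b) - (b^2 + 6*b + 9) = b^4 + 2*b^3 - 14*b^2 + 4*b - 9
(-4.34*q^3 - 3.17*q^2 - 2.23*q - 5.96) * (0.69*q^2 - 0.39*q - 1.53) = -2.9946*q^5 - 0.494699999999999*q^4 + 6.3378*q^3 + 1.6074*q^2 + 5.7363*q + 9.1188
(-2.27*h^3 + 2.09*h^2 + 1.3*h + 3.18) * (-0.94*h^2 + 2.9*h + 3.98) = 2.1338*h^5 - 8.5476*h^4 - 4.1956*h^3 + 9.099*h^2 + 14.396*h + 12.6564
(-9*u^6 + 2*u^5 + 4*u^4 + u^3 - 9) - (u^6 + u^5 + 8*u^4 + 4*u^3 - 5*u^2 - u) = -10*u^6 + u^5 - 4*u^4 - 3*u^3 + 5*u^2 + u - 9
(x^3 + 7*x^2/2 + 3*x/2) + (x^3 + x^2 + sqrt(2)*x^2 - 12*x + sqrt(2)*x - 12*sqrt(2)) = 2*x^3 + sqrt(2)*x^2 + 9*x^2/2 - 21*x/2 + sqrt(2)*x - 12*sqrt(2)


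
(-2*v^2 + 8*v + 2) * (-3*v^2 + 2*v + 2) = 6*v^4 - 28*v^3 + 6*v^2 + 20*v + 4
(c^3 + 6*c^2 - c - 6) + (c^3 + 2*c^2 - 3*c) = 2*c^3 + 8*c^2 - 4*c - 6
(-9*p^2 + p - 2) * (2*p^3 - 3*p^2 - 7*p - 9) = -18*p^5 + 29*p^4 + 56*p^3 + 80*p^2 + 5*p + 18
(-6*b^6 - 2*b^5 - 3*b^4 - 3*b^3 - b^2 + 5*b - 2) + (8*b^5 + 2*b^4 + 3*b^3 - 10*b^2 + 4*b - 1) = -6*b^6 + 6*b^5 - b^4 - 11*b^2 + 9*b - 3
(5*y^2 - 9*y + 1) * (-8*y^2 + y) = -40*y^4 + 77*y^3 - 17*y^2 + y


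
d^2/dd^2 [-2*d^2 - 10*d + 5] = -4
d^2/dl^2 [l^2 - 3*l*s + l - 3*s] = 2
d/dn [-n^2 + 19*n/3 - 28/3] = 19/3 - 2*n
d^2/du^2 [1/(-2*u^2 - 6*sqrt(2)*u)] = (u*(u + 3*sqrt(2)) - (2*u + 3*sqrt(2))^2)/(u^3*(u + 3*sqrt(2))^3)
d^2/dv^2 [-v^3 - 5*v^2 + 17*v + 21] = -6*v - 10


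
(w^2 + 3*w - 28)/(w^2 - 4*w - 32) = (-w^2 - 3*w + 28)/(-w^2 + 4*w + 32)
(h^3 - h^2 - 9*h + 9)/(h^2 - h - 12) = (h^2 - 4*h + 3)/(h - 4)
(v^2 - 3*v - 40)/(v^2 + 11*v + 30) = (v - 8)/(v + 6)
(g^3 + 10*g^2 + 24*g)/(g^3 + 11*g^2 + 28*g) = (g + 6)/(g + 7)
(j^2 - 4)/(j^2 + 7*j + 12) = (j^2 - 4)/(j^2 + 7*j + 12)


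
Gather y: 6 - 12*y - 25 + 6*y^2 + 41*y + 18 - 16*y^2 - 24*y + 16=-10*y^2 + 5*y + 15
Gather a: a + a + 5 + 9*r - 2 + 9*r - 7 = 2*a + 18*r - 4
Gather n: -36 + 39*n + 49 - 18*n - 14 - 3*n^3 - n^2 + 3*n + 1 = -3*n^3 - n^2 + 24*n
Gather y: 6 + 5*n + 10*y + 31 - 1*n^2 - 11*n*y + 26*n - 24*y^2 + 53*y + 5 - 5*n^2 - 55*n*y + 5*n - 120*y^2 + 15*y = -6*n^2 + 36*n - 144*y^2 + y*(78 - 66*n) + 42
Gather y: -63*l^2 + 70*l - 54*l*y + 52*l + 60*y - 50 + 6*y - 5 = -63*l^2 + 122*l + y*(66 - 54*l) - 55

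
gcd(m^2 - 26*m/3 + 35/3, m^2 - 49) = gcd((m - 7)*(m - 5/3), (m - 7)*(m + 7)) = m - 7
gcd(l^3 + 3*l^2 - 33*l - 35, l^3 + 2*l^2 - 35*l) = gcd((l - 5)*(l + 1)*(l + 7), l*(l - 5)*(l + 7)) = l^2 + 2*l - 35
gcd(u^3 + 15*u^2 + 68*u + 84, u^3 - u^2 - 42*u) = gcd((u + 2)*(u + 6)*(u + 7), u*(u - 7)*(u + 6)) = u + 6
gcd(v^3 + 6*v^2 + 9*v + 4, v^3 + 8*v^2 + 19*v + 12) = v^2 + 5*v + 4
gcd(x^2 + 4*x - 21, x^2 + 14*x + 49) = x + 7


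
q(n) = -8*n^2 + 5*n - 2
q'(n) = 5 - 16*n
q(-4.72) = -203.83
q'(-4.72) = 80.52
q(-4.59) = -193.49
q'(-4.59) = 78.44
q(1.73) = -17.29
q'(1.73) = -22.68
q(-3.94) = -145.89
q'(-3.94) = 68.04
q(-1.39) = -24.41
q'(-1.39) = 27.24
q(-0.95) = -13.97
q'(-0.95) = 20.20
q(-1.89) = -40.03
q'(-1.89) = 35.24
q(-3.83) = -138.50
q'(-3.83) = 66.28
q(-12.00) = -1214.00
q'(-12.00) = 197.00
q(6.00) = -260.00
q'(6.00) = -91.00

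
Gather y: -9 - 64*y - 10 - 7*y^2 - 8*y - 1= -7*y^2 - 72*y - 20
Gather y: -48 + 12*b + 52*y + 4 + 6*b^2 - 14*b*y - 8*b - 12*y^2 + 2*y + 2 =6*b^2 + 4*b - 12*y^2 + y*(54 - 14*b) - 42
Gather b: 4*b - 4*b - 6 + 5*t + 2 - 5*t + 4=0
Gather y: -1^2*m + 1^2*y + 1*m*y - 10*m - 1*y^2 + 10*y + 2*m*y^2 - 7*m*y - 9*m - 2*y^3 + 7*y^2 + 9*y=-20*m - 2*y^3 + y^2*(2*m + 6) + y*(20 - 6*m)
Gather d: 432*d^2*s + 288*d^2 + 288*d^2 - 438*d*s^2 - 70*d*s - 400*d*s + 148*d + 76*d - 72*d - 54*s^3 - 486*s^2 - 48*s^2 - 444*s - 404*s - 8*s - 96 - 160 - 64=d^2*(432*s + 576) + d*(-438*s^2 - 470*s + 152) - 54*s^3 - 534*s^2 - 856*s - 320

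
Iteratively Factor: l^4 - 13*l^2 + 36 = (l + 3)*(l^3 - 3*l^2 - 4*l + 12) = (l - 3)*(l + 3)*(l^2 - 4) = (l - 3)*(l + 2)*(l + 3)*(l - 2)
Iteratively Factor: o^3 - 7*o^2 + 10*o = (o)*(o^2 - 7*o + 10) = o*(o - 2)*(o - 5)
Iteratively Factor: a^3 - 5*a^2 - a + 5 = (a - 5)*(a^2 - 1) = (a - 5)*(a + 1)*(a - 1)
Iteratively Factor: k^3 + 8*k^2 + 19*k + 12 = (k + 3)*(k^2 + 5*k + 4) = (k + 1)*(k + 3)*(k + 4)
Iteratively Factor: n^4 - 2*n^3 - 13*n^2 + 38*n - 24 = (n + 4)*(n^3 - 6*n^2 + 11*n - 6) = (n - 3)*(n + 4)*(n^2 - 3*n + 2) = (n - 3)*(n - 1)*(n + 4)*(n - 2)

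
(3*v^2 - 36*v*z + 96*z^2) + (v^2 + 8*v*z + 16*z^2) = 4*v^2 - 28*v*z + 112*z^2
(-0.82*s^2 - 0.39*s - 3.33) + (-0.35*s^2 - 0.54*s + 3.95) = -1.17*s^2 - 0.93*s + 0.62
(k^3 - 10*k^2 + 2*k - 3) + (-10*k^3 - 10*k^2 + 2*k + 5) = -9*k^3 - 20*k^2 + 4*k + 2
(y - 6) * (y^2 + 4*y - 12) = y^3 - 2*y^2 - 36*y + 72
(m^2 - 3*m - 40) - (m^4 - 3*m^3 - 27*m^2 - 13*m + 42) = -m^4 + 3*m^3 + 28*m^2 + 10*m - 82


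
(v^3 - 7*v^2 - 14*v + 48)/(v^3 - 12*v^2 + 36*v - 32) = (v + 3)/(v - 2)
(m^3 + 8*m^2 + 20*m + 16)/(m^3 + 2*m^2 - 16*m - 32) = (m + 2)/(m - 4)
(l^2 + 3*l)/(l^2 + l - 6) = l/(l - 2)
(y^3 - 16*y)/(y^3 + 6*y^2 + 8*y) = (y - 4)/(y + 2)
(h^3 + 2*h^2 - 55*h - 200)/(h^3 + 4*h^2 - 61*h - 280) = (h + 5)/(h + 7)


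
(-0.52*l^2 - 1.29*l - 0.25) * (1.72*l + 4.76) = -0.8944*l^3 - 4.694*l^2 - 6.5704*l - 1.19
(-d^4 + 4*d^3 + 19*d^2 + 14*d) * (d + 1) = -d^5 + 3*d^4 + 23*d^3 + 33*d^2 + 14*d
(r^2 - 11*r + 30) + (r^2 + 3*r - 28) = 2*r^2 - 8*r + 2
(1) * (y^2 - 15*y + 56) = y^2 - 15*y + 56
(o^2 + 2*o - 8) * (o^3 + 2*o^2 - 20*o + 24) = o^5 + 4*o^4 - 24*o^3 - 32*o^2 + 208*o - 192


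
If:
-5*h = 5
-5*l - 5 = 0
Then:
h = -1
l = -1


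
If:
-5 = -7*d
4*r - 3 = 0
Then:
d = 5/7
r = 3/4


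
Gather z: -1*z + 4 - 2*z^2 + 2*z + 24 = -2*z^2 + z + 28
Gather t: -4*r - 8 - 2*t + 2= -4*r - 2*t - 6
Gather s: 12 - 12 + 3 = 3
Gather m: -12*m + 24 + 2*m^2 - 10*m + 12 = 2*m^2 - 22*m + 36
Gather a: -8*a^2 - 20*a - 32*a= -8*a^2 - 52*a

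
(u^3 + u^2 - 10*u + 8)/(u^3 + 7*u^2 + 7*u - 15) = (u^2 + 2*u - 8)/(u^2 + 8*u + 15)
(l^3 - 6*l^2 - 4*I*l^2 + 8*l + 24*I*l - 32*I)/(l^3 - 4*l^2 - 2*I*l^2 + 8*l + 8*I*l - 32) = (l - 2)/(l + 2*I)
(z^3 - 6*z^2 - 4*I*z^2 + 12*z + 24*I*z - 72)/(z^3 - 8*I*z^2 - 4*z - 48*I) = (z - 6)/(z - 4*I)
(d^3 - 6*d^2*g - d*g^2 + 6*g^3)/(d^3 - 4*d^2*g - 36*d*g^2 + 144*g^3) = (d^2 - g^2)/(d^2 + 2*d*g - 24*g^2)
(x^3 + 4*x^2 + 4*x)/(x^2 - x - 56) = x*(x^2 + 4*x + 4)/(x^2 - x - 56)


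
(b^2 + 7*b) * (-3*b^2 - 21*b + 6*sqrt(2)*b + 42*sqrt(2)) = -3*b^4 - 42*b^3 + 6*sqrt(2)*b^3 - 147*b^2 + 84*sqrt(2)*b^2 + 294*sqrt(2)*b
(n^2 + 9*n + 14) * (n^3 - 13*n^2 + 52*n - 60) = n^5 - 4*n^4 - 51*n^3 + 226*n^2 + 188*n - 840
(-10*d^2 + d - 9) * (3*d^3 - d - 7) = -30*d^5 + 3*d^4 - 17*d^3 + 69*d^2 + 2*d + 63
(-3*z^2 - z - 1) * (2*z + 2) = -6*z^3 - 8*z^2 - 4*z - 2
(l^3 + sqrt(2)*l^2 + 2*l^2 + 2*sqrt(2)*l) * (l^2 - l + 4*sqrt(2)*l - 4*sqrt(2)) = l^5 + l^4 + 5*sqrt(2)*l^4 + 6*l^3 + 5*sqrt(2)*l^3 - 10*sqrt(2)*l^2 + 8*l^2 - 16*l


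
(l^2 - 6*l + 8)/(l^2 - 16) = (l - 2)/(l + 4)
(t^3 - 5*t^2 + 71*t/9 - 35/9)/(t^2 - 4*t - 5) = (-9*t^3 + 45*t^2 - 71*t + 35)/(9*(-t^2 + 4*t + 5))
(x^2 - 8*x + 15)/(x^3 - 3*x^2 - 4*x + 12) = (x - 5)/(x^2 - 4)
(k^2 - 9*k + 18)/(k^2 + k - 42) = (k - 3)/(k + 7)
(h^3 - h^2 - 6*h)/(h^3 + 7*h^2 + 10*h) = (h - 3)/(h + 5)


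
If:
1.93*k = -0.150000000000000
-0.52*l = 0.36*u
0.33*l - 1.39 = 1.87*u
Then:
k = -0.08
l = 0.46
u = -0.66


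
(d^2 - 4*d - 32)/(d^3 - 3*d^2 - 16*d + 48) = (d - 8)/(d^2 - 7*d + 12)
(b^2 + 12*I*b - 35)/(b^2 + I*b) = (b^2 + 12*I*b - 35)/(b*(b + I))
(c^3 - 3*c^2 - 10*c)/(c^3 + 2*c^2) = (c - 5)/c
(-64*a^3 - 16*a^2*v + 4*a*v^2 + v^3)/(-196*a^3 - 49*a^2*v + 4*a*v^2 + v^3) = (-16*a^2 + v^2)/(-49*a^2 + v^2)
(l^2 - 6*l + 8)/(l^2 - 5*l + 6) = (l - 4)/(l - 3)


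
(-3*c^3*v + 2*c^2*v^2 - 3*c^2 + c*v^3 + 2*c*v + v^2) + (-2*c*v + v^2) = -3*c^3*v + 2*c^2*v^2 - 3*c^2 + c*v^3 + 2*v^2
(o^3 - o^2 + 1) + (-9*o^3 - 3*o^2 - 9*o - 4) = -8*o^3 - 4*o^2 - 9*o - 3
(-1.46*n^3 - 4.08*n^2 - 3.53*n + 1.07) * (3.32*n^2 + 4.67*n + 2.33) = -4.8472*n^5 - 20.3638*n^4 - 34.175*n^3 - 22.4391*n^2 - 3.228*n + 2.4931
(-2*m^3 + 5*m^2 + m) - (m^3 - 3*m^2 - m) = -3*m^3 + 8*m^2 + 2*m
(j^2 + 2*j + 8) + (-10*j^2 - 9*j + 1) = -9*j^2 - 7*j + 9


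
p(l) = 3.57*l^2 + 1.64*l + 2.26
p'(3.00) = 23.06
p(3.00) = 39.31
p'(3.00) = 23.06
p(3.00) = 39.31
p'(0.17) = 2.85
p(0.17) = 2.64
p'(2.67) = 20.70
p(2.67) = 32.09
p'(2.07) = 16.42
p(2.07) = 20.95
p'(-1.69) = -10.43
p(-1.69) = 9.68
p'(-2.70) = -17.64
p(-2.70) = 23.86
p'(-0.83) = -4.29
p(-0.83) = 3.36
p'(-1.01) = -5.57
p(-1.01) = 4.25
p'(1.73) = 13.99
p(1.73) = 15.78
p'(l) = 7.14*l + 1.64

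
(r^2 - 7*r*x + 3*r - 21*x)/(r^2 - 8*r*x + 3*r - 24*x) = (-r + 7*x)/(-r + 8*x)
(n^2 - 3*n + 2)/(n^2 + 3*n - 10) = (n - 1)/(n + 5)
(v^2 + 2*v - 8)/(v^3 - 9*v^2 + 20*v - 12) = (v + 4)/(v^2 - 7*v + 6)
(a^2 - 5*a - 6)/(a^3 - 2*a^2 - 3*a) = (a - 6)/(a*(a - 3))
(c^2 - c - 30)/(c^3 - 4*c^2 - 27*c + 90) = 1/(c - 3)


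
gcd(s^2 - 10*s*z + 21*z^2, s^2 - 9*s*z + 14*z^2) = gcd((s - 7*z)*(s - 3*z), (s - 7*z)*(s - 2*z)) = -s + 7*z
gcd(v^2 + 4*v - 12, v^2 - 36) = v + 6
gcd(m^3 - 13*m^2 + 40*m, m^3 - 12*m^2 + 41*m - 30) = m - 5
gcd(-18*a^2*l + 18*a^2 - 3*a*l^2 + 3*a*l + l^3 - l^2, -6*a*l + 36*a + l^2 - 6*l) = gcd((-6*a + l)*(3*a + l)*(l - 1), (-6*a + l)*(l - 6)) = 6*a - l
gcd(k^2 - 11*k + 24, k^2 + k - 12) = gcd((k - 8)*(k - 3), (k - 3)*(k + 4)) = k - 3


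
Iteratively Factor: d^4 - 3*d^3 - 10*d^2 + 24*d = (d - 2)*(d^3 - d^2 - 12*d) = (d - 2)*(d + 3)*(d^2 - 4*d) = (d - 4)*(d - 2)*(d + 3)*(d)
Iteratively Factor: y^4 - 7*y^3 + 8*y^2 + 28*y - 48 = (y - 3)*(y^3 - 4*y^2 - 4*y + 16) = (y - 4)*(y - 3)*(y^2 - 4) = (y - 4)*(y - 3)*(y - 2)*(y + 2)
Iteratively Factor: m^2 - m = (m)*(m - 1)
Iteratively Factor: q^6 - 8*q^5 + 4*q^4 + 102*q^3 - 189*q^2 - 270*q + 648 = (q + 2)*(q^5 - 10*q^4 + 24*q^3 + 54*q^2 - 297*q + 324) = (q - 4)*(q + 2)*(q^4 - 6*q^3 + 54*q - 81) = (q - 4)*(q - 3)*(q + 2)*(q^3 - 3*q^2 - 9*q + 27) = (q - 4)*(q - 3)*(q + 2)*(q + 3)*(q^2 - 6*q + 9) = (q - 4)*(q - 3)^2*(q + 2)*(q + 3)*(q - 3)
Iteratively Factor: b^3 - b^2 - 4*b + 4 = (b + 2)*(b^2 - 3*b + 2) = (b - 2)*(b + 2)*(b - 1)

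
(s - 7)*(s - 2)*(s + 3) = s^3 - 6*s^2 - 13*s + 42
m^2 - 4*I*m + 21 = (m - 7*I)*(m + 3*I)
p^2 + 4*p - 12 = (p - 2)*(p + 6)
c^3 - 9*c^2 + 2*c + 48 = (c - 8)*(c - 3)*(c + 2)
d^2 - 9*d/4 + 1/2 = (d - 2)*(d - 1/4)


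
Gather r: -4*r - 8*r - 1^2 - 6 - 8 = -12*r - 15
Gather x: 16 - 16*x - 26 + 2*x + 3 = -14*x - 7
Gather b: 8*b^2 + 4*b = 8*b^2 + 4*b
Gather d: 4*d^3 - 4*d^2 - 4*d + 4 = 4*d^3 - 4*d^2 - 4*d + 4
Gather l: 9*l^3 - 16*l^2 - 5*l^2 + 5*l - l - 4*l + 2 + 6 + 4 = 9*l^3 - 21*l^2 + 12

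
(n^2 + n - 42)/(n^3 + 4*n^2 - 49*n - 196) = (n - 6)/(n^2 - 3*n - 28)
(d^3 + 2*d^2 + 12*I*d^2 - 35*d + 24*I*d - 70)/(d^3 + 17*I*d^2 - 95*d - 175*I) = (d + 2)/(d + 5*I)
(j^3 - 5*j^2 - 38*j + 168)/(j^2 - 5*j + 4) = (j^2 - j - 42)/(j - 1)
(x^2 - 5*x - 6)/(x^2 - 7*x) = (x^2 - 5*x - 6)/(x*(x - 7))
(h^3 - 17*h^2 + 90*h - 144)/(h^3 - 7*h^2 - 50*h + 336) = (h - 3)/(h + 7)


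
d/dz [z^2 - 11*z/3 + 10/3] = 2*z - 11/3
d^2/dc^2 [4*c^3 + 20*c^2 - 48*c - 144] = 24*c + 40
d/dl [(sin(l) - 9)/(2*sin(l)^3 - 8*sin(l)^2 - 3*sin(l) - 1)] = (-147*sin(l) + sin(3*l) - 31*cos(2*l) + 3)*cos(l)/(-2*sin(l)^3 + 8*sin(l)^2 + 3*sin(l) + 1)^2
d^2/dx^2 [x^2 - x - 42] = 2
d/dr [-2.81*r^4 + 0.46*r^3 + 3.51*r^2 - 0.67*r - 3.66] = -11.24*r^3 + 1.38*r^2 + 7.02*r - 0.67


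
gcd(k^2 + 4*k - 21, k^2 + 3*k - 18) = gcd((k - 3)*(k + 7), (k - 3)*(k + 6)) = k - 3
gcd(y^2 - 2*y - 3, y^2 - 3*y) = y - 3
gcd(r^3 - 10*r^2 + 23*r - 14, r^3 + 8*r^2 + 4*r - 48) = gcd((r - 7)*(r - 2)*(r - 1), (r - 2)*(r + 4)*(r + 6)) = r - 2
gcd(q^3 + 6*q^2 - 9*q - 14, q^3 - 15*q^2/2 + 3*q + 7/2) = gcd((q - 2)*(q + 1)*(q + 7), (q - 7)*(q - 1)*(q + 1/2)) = 1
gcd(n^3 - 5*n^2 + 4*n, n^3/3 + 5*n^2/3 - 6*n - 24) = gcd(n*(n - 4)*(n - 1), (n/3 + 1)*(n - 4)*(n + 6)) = n - 4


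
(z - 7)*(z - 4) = z^2 - 11*z + 28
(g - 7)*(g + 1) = g^2 - 6*g - 7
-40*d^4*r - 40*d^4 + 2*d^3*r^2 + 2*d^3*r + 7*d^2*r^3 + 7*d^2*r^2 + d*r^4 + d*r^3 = (-2*d + r)*(4*d + r)*(5*d + r)*(d*r + d)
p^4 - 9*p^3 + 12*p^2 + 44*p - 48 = (p - 6)*(p - 4)*(p - 1)*(p + 2)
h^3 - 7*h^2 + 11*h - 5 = (h - 5)*(h - 1)^2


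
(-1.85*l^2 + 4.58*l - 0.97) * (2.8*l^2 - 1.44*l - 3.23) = -5.18*l^4 + 15.488*l^3 - 3.3357*l^2 - 13.3966*l + 3.1331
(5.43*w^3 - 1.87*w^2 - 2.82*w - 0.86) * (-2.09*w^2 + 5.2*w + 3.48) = -11.3487*w^5 + 32.1443*w^4 + 15.0662*w^3 - 19.3742*w^2 - 14.2856*w - 2.9928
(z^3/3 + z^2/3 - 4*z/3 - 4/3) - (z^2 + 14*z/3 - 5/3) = z^3/3 - 2*z^2/3 - 6*z + 1/3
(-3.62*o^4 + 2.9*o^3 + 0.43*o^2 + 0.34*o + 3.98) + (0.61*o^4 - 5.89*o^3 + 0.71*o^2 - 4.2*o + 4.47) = -3.01*o^4 - 2.99*o^3 + 1.14*o^2 - 3.86*o + 8.45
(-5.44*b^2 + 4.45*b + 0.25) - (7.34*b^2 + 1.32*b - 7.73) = -12.78*b^2 + 3.13*b + 7.98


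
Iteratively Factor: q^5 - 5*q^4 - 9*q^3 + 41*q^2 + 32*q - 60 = (q - 1)*(q^4 - 4*q^3 - 13*q^2 + 28*q + 60) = (q - 3)*(q - 1)*(q^3 - q^2 - 16*q - 20) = (q - 3)*(q - 1)*(q + 2)*(q^2 - 3*q - 10) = (q - 3)*(q - 1)*(q + 2)^2*(q - 5)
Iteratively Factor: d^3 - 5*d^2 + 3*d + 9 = (d - 3)*(d^2 - 2*d - 3) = (d - 3)*(d + 1)*(d - 3)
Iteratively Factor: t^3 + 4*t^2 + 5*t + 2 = (t + 1)*(t^2 + 3*t + 2) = (t + 1)*(t + 2)*(t + 1)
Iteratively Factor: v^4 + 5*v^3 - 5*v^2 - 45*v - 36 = (v + 3)*(v^3 + 2*v^2 - 11*v - 12) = (v + 3)*(v + 4)*(v^2 - 2*v - 3) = (v - 3)*(v + 3)*(v + 4)*(v + 1)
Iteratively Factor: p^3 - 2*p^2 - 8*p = (p + 2)*(p^2 - 4*p) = p*(p + 2)*(p - 4)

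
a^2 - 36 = (a - 6)*(a + 6)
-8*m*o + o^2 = o*(-8*m + o)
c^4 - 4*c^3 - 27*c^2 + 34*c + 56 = (c - 7)*(c - 2)*(c + 1)*(c + 4)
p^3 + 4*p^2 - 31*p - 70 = (p - 5)*(p + 2)*(p + 7)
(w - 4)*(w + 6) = w^2 + 2*w - 24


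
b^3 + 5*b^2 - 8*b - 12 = (b - 2)*(b + 1)*(b + 6)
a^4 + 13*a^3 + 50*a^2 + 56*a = a*(a + 2)*(a + 4)*(a + 7)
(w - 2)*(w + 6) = w^2 + 4*w - 12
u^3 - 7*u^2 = u^2*(u - 7)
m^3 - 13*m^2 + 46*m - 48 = (m - 8)*(m - 3)*(m - 2)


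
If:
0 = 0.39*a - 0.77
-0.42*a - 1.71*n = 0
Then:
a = 1.97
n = -0.48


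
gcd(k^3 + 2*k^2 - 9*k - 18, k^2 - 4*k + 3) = k - 3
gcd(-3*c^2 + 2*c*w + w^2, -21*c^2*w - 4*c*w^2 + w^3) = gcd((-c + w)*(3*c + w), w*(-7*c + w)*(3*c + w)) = 3*c + w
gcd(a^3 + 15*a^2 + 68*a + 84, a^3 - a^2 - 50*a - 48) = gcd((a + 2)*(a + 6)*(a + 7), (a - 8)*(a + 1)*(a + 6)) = a + 6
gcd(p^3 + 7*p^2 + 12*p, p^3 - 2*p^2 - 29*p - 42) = p + 3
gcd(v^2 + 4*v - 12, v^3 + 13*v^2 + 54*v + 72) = v + 6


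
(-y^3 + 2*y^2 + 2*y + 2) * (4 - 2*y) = 2*y^4 - 8*y^3 + 4*y^2 + 4*y + 8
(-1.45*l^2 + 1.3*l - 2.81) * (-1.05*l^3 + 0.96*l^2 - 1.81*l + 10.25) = 1.5225*l^5 - 2.757*l^4 + 6.823*l^3 - 19.9131*l^2 + 18.4111*l - 28.8025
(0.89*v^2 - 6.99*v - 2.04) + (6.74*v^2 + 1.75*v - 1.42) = 7.63*v^2 - 5.24*v - 3.46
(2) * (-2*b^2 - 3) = -4*b^2 - 6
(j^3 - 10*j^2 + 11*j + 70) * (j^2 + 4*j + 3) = j^5 - 6*j^4 - 26*j^3 + 84*j^2 + 313*j + 210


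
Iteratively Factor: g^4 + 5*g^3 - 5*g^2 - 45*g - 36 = (g - 3)*(g^3 + 8*g^2 + 19*g + 12) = (g - 3)*(g + 3)*(g^2 + 5*g + 4) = (g - 3)*(g + 1)*(g + 3)*(g + 4)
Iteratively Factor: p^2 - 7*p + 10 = (p - 5)*(p - 2)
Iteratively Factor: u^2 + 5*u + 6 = (u + 2)*(u + 3)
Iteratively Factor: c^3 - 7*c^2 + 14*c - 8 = (c - 2)*(c^2 - 5*c + 4) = (c - 2)*(c - 1)*(c - 4)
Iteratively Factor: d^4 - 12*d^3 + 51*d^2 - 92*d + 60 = (d - 5)*(d^3 - 7*d^2 + 16*d - 12) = (d - 5)*(d - 3)*(d^2 - 4*d + 4) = (d - 5)*(d - 3)*(d - 2)*(d - 2)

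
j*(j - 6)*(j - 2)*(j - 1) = j^4 - 9*j^3 + 20*j^2 - 12*j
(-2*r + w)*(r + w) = -2*r^2 - r*w + w^2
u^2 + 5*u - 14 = (u - 2)*(u + 7)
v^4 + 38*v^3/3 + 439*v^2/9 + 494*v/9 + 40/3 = (v + 1/3)*(v + 4/3)*(v + 5)*(v + 6)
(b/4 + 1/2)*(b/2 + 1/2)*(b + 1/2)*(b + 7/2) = b^4/8 + 7*b^3/8 + 63*b^2/32 + 53*b/32 + 7/16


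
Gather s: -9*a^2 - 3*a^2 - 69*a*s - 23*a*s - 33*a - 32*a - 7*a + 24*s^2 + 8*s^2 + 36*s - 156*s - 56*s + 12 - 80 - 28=-12*a^2 - 72*a + 32*s^2 + s*(-92*a - 176) - 96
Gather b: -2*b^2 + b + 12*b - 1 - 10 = -2*b^2 + 13*b - 11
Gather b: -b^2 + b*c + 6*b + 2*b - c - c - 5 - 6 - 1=-b^2 + b*(c + 8) - 2*c - 12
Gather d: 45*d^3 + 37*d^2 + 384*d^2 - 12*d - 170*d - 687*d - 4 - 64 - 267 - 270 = 45*d^3 + 421*d^2 - 869*d - 605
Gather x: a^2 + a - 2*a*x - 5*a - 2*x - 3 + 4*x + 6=a^2 - 4*a + x*(2 - 2*a) + 3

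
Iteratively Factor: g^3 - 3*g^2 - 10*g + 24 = (g + 3)*(g^2 - 6*g + 8) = (g - 2)*(g + 3)*(g - 4)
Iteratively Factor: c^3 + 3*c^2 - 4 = (c - 1)*(c^2 + 4*c + 4) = (c - 1)*(c + 2)*(c + 2)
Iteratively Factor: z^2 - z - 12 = (z - 4)*(z + 3)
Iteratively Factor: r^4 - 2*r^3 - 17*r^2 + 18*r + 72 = (r - 4)*(r^3 + 2*r^2 - 9*r - 18) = (r - 4)*(r - 3)*(r^2 + 5*r + 6) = (r - 4)*(r - 3)*(r + 3)*(r + 2)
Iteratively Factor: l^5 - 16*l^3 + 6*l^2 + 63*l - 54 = (l - 1)*(l^4 + l^3 - 15*l^2 - 9*l + 54) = (l - 1)*(l + 3)*(l^3 - 2*l^2 - 9*l + 18) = (l - 1)*(l + 3)^2*(l^2 - 5*l + 6) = (l - 2)*(l - 1)*(l + 3)^2*(l - 3)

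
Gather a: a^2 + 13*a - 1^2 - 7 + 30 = a^2 + 13*a + 22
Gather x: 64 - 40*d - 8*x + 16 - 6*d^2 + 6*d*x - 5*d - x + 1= -6*d^2 - 45*d + x*(6*d - 9) + 81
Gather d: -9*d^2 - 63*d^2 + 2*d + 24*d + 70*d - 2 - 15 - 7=-72*d^2 + 96*d - 24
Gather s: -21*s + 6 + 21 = 27 - 21*s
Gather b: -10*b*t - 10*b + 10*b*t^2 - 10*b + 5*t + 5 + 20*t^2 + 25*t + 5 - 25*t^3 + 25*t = b*(10*t^2 - 10*t - 20) - 25*t^3 + 20*t^2 + 55*t + 10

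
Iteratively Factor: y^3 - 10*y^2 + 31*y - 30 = (y - 2)*(y^2 - 8*y + 15) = (y - 5)*(y - 2)*(y - 3)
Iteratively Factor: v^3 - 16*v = (v + 4)*(v^2 - 4*v) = v*(v + 4)*(v - 4)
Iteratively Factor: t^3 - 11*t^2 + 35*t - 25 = (t - 5)*(t^2 - 6*t + 5) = (t - 5)*(t - 1)*(t - 5)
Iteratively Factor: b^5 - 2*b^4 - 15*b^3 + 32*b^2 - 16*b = (b - 1)*(b^4 - b^3 - 16*b^2 + 16*b) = (b - 4)*(b - 1)*(b^3 + 3*b^2 - 4*b) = b*(b - 4)*(b - 1)*(b^2 + 3*b - 4) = b*(b - 4)*(b - 1)^2*(b + 4)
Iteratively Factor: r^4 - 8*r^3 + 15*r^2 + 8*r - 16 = (r + 1)*(r^3 - 9*r^2 + 24*r - 16) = (r - 4)*(r + 1)*(r^2 - 5*r + 4) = (r - 4)*(r - 1)*(r + 1)*(r - 4)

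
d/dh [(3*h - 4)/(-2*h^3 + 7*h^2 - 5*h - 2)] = (12*h^3 - 45*h^2 + 56*h - 26)/(4*h^6 - 28*h^5 + 69*h^4 - 62*h^3 - 3*h^2 + 20*h + 4)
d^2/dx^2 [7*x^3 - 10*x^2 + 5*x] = 42*x - 20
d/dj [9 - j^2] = -2*j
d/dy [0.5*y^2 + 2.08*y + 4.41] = 1.0*y + 2.08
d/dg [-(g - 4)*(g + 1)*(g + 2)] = -3*g^2 + 2*g + 10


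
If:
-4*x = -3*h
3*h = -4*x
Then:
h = 0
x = 0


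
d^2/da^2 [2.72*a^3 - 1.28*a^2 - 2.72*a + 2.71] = 16.32*a - 2.56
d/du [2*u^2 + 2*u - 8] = 4*u + 2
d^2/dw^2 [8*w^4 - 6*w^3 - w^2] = 96*w^2 - 36*w - 2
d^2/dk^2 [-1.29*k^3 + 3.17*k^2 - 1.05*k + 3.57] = 6.34 - 7.74*k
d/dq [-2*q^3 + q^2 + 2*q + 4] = -6*q^2 + 2*q + 2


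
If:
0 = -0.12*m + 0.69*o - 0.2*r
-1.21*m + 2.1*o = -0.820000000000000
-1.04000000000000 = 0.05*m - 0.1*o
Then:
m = 141.62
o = 81.21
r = 195.21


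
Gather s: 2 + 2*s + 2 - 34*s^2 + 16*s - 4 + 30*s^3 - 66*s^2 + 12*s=30*s^3 - 100*s^2 + 30*s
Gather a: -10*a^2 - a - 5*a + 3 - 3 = -10*a^2 - 6*a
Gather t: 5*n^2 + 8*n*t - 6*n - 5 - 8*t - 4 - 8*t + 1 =5*n^2 - 6*n + t*(8*n - 16) - 8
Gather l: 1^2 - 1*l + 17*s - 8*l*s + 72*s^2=l*(-8*s - 1) + 72*s^2 + 17*s + 1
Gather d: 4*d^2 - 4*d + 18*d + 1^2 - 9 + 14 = 4*d^2 + 14*d + 6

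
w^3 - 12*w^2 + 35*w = w*(w - 7)*(w - 5)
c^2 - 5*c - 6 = (c - 6)*(c + 1)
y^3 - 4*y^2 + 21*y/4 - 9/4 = (y - 3/2)^2*(y - 1)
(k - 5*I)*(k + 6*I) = k^2 + I*k + 30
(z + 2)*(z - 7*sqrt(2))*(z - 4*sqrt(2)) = z^3 - 11*sqrt(2)*z^2 + 2*z^2 - 22*sqrt(2)*z + 56*z + 112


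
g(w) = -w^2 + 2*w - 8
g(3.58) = -13.66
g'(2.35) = -2.70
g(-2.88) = -22.05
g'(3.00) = -4.00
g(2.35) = -8.82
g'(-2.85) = 7.70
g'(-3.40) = 8.80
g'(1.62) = -1.24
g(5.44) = -26.71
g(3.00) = -11.00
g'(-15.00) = 32.00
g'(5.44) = -8.88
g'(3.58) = -5.16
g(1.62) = -7.38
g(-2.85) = -21.82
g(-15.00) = -263.00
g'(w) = 2 - 2*w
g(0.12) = -7.77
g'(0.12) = 1.76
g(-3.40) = -26.36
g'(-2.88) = 7.76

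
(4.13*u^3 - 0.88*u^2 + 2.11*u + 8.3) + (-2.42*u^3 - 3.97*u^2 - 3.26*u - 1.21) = 1.71*u^3 - 4.85*u^2 - 1.15*u + 7.09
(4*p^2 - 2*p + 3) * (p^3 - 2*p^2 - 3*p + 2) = 4*p^5 - 10*p^4 - 5*p^3 + 8*p^2 - 13*p + 6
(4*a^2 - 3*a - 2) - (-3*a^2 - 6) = 7*a^2 - 3*a + 4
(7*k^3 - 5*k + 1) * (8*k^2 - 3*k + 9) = 56*k^5 - 21*k^4 + 23*k^3 + 23*k^2 - 48*k + 9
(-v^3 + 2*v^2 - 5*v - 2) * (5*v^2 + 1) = -5*v^5 + 10*v^4 - 26*v^3 - 8*v^2 - 5*v - 2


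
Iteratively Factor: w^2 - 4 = (w - 2)*(w + 2)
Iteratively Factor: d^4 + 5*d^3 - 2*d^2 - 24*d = (d + 3)*(d^3 + 2*d^2 - 8*d) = (d + 3)*(d + 4)*(d^2 - 2*d) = d*(d + 3)*(d + 4)*(d - 2)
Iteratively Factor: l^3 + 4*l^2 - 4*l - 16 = (l - 2)*(l^2 + 6*l + 8) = (l - 2)*(l + 4)*(l + 2)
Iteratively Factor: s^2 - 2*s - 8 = (s - 4)*(s + 2)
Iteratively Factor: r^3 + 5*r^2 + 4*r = (r + 1)*(r^2 + 4*r) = (r + 1)*(r + 4)*(r)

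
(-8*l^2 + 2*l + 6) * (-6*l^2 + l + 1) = 48*l^4 - 20*l^3 - 42*l^2 + 8*l + 6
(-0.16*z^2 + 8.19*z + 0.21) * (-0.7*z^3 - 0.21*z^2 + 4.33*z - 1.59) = 0.112*z^5 - 5.6994*z^4 - 2.5597*z^3 + 35.673*z^2 - 12.1128*z - 0.3339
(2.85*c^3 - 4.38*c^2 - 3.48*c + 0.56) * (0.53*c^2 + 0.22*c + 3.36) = 1.5105*c^5 - 1.6944*c^4 + 6.768*c^3 - 15.1856*c^2 - 11.5696*c + 1.8816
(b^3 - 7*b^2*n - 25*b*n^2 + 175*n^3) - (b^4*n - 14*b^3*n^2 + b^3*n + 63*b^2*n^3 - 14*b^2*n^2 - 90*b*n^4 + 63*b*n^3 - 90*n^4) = -b^4*n + 14*b^3*n^2 - b^3*n + b^3 - 63*b^2*n^3 + 14*b^2*n^2 - 7*b^2*n + 90*b*n^4 - 63*b*n^3 - 25*b*n^2 + 90*n^4 + 175*n^3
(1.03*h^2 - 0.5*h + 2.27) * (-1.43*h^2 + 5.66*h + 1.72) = -1.4729*h^4 + 6.5448*h^3 - 4.3045*h^2 + 11.9882*h + 3.9044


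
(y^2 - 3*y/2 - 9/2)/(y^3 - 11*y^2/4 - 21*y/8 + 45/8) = 4/(4*y - 5)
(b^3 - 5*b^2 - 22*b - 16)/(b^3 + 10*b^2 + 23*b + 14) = (b - 8)/(b + 7)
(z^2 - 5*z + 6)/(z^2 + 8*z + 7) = (z^2 - 5*z + 6)/(z^2 + 8*z + 7)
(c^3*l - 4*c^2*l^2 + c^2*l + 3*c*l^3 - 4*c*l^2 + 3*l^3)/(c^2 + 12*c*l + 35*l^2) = l*(c^3 - 4*c^2*l + c^2 + 3*c*l^2 - 4*c*l + 3*l^2)/(c^2 + 12*c*l + 35*l^2)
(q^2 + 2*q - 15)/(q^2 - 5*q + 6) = (q + 5)/(q - 2)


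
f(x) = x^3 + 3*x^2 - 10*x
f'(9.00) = 287.00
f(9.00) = 882.00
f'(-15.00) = 575.00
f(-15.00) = -2550.00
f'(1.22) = 1.79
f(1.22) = -5.92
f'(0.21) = -8.61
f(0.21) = -1.96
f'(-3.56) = 6.66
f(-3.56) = 28.50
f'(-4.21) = 17.91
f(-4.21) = 20.65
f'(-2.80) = -3.28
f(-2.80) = 29.57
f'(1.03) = -0.64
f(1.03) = -6.02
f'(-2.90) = -2.17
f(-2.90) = 29.84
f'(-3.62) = 7.59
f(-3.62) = 28.08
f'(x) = 3*x^2 + 6*x - 10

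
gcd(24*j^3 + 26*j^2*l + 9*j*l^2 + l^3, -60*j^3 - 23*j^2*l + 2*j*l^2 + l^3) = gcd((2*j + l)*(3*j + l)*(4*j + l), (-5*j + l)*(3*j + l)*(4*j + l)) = 12*j^2 + 7*j*l + l^2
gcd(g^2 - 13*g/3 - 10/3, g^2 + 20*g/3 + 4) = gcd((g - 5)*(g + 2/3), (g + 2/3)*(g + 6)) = g + 2/3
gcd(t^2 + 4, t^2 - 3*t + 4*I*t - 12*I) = 1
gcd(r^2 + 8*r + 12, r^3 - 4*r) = r + 2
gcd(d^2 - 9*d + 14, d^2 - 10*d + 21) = d - 7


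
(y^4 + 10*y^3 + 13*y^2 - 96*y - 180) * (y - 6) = y^5 + 4*y^4 - 47*y^3 - 174*y^2 + 396*y + 1080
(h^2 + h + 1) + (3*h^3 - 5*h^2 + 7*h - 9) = 3*h^3 - 4*h^2 + 8*h - 8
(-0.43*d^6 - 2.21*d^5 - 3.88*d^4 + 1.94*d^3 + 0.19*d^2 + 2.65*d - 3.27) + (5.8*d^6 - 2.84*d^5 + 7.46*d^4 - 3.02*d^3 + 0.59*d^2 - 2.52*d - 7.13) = 5.37*d^6 - 5.05*d^5 + 3.58*d^4 - 1.08*d^3 + 0.78*d^2 + 0.13*d - 10.4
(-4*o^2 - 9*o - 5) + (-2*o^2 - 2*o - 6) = -6*o^2 - 11*o - 11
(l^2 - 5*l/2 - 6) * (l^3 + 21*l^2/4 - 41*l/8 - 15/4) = l^5 + 11*l^4/4 - 97*l^3/4 - 359*l^2/16 + 321*l/8 + 45/2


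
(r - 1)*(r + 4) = r^2 + 3*r - 4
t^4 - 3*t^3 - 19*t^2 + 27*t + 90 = (t - 5)*(t - 3)*(t + 2)*(t + 3)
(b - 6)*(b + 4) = b^2 - 2*b - 24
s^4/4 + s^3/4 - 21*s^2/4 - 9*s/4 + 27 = (s/4 + 1)*(s - 3)^2*(s + 3)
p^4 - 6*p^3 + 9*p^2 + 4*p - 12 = (p - 3)*(p - 2)^2*(p + 1)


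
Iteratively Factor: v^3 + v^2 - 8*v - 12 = (v + 2)*(v^2 - v - 6) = (v + 2)^2*(v - 3)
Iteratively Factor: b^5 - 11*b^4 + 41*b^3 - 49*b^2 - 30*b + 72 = (b - 3)*(b^4 - 8*b^3 + 17*b^2 + 2*b - 24) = (b - 4)*(b - 3)*(b^3 - 4*b^2 + b + 6) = (b - 4)*(b - 3)*(b - 2)*(b^2 - 2*b - 3) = (b - 4)*(b - 3)^2*(b - 2)*(b + 1)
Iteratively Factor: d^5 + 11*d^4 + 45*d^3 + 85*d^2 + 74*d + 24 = (d + 3)*(d^4 + 8*d^3 + 21*d^2 + 22*d + 8) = (d + 2)*(d + 3)*(d^3 + 6*d^2 + 9*d + 4) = (d + 2)*(d + 3)*(d + 4)*(d^2 + 2*d + 1) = (d + 1)*(d + 2)*(d + 3)*(d + 4)*(d + 1)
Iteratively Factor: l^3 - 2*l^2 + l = (l)*(l^2 - 2*l + 1) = l*(l - 1)*(l - 1)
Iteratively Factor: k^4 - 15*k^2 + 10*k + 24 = (k + 4)*(k^3 - 4*k^2 + k + 6) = (k - 2)*(k + 4)*(k^2 - 2*k - 3) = (k - 3)*(k - 2)*(k + 4)*(k + 1)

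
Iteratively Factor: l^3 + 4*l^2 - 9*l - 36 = (l + 4)*(l^2 - 9) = (l - 3)*(l + 4)*(l + 3)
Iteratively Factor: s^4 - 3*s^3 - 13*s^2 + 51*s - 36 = (s - 1)*(s^3 - 2*s^2 - 15*s + 36) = (s - 1)*(s + 4)*(s^2 - 6*s + 9) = (s - 3)*(s - 1)*(s + 4)*(s - 3)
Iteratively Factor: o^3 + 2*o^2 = (o)*(o^2 + 2*o) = o^2*(o + 2)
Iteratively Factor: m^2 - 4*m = (m)*(m - 4)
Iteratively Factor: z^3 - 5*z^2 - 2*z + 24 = (z - 3)*(z^2 - 2*z - 8) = (z - 4)*(z - 3)*(z + 2)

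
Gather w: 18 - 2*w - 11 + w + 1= 8 - w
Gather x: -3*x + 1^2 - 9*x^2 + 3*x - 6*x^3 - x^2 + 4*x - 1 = -6*x^3 - 10*x^2 + 4*x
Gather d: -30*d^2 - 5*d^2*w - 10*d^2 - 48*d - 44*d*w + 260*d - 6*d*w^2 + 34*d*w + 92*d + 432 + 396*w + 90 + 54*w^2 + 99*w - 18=d^2*(-5*w - 40) + d*(-6*w^2 - 10*w + 304) + 54*w^2 + 495*w + 504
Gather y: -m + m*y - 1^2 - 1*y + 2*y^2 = -m + 2*y^2 + y*(m - 1) - 1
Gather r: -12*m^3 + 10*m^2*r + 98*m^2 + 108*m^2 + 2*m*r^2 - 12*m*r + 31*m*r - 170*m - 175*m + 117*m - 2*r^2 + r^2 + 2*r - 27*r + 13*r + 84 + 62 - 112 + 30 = -12*m^3 + 206*m^2 - 228*m + r^2*(2*m - 1) + r*(10*m^2 + 19*m - 12) + 64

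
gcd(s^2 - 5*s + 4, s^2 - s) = s - 1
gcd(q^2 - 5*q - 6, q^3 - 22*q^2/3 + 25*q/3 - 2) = q - 6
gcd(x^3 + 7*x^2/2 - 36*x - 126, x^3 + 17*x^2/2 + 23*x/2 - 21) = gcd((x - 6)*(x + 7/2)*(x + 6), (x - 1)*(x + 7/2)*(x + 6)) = x^2 + 19*x/2 + 21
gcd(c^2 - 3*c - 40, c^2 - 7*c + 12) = 1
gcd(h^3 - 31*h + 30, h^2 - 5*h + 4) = h - 1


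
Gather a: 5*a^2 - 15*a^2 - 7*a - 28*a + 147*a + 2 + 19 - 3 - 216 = -10*a^2 + 112*a - 198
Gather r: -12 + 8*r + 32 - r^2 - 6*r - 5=-r^2 + 2*r + 15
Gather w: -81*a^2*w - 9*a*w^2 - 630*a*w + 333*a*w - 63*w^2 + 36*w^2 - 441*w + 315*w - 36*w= w^2*(-9*a - 27) + w*(-81*a^2 - 297*a - 162)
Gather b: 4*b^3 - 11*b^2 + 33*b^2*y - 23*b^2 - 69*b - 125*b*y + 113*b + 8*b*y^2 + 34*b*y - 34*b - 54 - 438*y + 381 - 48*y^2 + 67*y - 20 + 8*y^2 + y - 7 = 4*b^3 + b^2*(33*y - 34) + b*(8*y^2 - 91*y + 10) - 40*y^2 - 370*y + 300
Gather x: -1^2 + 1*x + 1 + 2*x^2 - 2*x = 2*x^2 - x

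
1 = 1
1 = 1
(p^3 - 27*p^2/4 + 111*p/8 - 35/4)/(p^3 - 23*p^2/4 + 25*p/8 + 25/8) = (2*p^2 - 11*p + 14)/(2*p^2 - 9*p - 5)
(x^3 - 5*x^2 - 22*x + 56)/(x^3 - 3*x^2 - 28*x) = (x - 2)/x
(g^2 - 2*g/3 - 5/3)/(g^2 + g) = (g - 5/3)/g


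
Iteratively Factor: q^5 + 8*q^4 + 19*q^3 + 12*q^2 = (q + 3)*(q^4 + 5*q^3 + 4*q^2) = q*(q + 3)*(q^3 + 5*q^2 + 4*q) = q^2*(q + 3)*(q^2 + 5*q + 4) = q^2*(q + 1)*(q + 3)*(q + 4)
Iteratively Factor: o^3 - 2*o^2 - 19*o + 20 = (o - 5)*(o^2 + 3*o - 4) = (o - 5)*(o - 1)*(o + 4)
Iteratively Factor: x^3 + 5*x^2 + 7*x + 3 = (x + 1)*(x^2 + 4*x + 3) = (x + 1)*(x + 3)*(x + 1)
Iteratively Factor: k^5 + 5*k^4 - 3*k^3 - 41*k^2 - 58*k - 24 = (k + 1)*(k^4 + 4*k^3 - 7*k^2 - 34*k - 24) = (k + 1)*(k + 2)*(k^3 + 2*k^2 - 11*k - 12) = (k - 3)*(k + 1)*(k + 2)*(k^2 + 5*k + 4) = (k - 3)*(k + 1)^2*(k + 2)*(k + 4)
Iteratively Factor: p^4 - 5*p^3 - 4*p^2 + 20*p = (p)*(p^3 - 5*p^2 - 4*p + 20) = p*(p + 2)*(p^2 - 7*p + 10) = p*(p - 5)*(p + 2)*(p - 2)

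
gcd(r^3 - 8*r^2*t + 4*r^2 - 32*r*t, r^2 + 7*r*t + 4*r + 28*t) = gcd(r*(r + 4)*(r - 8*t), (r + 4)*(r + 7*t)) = r + 4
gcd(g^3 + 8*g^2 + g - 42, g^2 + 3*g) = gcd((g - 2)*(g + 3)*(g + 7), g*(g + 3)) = g + 3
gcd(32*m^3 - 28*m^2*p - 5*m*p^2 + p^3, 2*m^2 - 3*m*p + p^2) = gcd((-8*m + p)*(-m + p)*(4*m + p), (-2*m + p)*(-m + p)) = -m + p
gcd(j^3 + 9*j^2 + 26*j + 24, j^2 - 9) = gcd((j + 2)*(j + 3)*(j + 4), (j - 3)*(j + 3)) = j + 3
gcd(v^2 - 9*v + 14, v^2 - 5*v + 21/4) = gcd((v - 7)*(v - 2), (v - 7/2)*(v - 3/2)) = 1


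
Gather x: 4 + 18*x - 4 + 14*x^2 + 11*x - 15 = 14*x^2 + 29*x - 15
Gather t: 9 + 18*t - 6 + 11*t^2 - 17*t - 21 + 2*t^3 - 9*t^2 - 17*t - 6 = 2*t^3 + 2*t^2 - 16*t - 24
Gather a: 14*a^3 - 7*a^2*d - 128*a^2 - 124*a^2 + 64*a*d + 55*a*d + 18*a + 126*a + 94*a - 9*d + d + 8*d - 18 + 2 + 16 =14*a^3 + a^2*(-7*d - 252) + a*(119*d + 238)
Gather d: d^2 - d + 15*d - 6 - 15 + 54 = d^2 + 14*d + 33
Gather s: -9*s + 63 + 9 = 72 - 9*s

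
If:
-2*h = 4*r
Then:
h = -2*r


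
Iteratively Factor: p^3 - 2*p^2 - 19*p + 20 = (p - 1)*(p^2 - p - 20) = (p - 1)*(p + 4)*(p - 5)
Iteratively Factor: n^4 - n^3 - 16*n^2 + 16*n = (n + 4)*(n^3 - 5*n^2 + 4*n) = (n - 4)*(n + 4)*(n^2 - n) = n*(n - 4)*(n + 4)*(n - 1)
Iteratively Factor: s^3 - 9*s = (s + 3)*(s^2 - 3*s) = (s - 3)*(s + 3)*(s)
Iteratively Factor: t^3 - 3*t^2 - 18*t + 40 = (t - 5)*(t^2 + 2*t - 8) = (t - 5)*(t + 4)*(t - 2)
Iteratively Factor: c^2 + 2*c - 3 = (c + 3)*(c - 1)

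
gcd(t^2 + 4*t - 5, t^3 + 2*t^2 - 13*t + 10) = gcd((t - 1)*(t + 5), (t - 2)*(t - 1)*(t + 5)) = t^2 + 4*t - 5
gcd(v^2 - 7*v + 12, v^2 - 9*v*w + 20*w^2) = 1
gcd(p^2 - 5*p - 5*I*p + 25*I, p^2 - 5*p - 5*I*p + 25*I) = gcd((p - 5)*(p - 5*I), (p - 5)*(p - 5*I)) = p^2 + p*(-5 - 5*I) + 25*I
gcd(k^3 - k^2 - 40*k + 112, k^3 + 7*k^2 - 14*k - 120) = k - 4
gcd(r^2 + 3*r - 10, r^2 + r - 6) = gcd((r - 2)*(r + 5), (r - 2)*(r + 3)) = r - 2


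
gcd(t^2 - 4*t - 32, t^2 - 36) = 1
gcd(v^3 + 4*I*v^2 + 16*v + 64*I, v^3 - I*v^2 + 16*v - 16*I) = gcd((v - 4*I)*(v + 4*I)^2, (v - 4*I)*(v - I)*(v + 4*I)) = v^2 + 16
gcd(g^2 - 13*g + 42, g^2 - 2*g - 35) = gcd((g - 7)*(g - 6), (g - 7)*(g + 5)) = g - 7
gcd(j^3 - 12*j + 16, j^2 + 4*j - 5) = 1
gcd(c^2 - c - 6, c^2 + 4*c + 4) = c + 2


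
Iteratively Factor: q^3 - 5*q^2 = (q)*(q^2 - 5*q) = q*(q - 5)*(q)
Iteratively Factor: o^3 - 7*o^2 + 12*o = (o - 4)*(o^2 - 3*o) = (o - 4)*(o - 3)*(o)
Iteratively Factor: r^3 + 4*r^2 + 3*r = (r)*(r^2 + 4*r + 3) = r*(r + 3)*(r + 1)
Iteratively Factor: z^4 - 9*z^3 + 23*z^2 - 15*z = (z - 3)*(z^3 - 6*z^2 + 5*z) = (z - 5)*(z - 3)*(z^2 - z) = (z - 5)*(z - 3)*(z - 1)*(z)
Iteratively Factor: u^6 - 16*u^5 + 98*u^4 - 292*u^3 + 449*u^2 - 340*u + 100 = (u - 5)*(u^5 - 11*u^4 + 43*u^3 - 77*u^2 + 64*u - 20) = (u - 5)*(u - 2)*(u^4 - 9*u^3 + 25*u^2 - 27*u + 10) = (u - 5)*(u - 2)^2*(u^3 - 7*u^2 + 11*u - 5) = (u - 5)^2*(u - 2)^2*(u^2 - 2*u + 1) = (u - 5)^2*(u - 2)^2*(u - 1)*(u - 1)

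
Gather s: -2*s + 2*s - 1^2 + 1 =0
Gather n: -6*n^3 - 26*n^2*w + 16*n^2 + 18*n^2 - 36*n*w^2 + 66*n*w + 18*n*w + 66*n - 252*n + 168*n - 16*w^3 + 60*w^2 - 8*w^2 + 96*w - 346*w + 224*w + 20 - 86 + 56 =-6*n^3 + n^2*(34 - 26*w) + n*(-36*w^2 + 84*w - 18) - 16*w^3 + 52*w^2 - 26*w - 10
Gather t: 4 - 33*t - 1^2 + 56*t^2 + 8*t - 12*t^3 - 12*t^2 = -12*t^3 + 44*t^2 - 25*t + 3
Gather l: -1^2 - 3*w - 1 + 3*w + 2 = 0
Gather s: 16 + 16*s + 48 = 16*s + 64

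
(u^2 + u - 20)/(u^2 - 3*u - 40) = (u - 4)/(u - 8)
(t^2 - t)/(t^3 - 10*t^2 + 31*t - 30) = t*(t - 1)/(t^3 - 10*t^2 + 31*t - 30)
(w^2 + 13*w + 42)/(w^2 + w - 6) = (w^2 + 13*w + 42)/(w^2 + w - 6)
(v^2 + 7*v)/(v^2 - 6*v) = (v + 7)/(v - 6)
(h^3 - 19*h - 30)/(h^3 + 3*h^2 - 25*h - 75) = (h + 2)/(h + 5)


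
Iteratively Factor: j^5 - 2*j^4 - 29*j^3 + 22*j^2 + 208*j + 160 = (j + 1)*(j^4 - 3*j^3 - 26*j^2 + 48*j + 160) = (j - 5)*(j + 1)*(j^3 + 2*j^2 - 16*j - 32) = (j - 5)*(j + 1)*(j + 2)*(j^2 - 16) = (j - 5)*(j + 1)*(j + 2)*(j + 4)*(j - 4)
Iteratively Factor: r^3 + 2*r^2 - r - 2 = (r + 1)*(r^2 + r - 2) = (r - 1)*(r + 1)*(r + 2)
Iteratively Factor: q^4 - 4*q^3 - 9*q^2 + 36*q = (q)*(q^3 - 4*q^2 - 9*q + 36) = q*(q - 4)*(q^2 - 9) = q*(q - 4)*(q - 3)*(q + 3)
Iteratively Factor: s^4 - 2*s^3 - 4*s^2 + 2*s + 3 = (s + 1)*(s^3 - 3*s^2 - s + 3) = (s - 1)*(s + 1)*(s^2 - 2*s - 3) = (s - 3)*(s - 1)*(s + 1)*(s + 1)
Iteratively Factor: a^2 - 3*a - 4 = (a - 4)*(a + 1)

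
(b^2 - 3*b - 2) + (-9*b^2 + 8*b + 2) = -8*b^2 + 5*b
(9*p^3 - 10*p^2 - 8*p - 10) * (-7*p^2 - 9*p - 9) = -63*p^5 - 11*p^4 + 65*p^3 + 232*p^2 + 162*p + 90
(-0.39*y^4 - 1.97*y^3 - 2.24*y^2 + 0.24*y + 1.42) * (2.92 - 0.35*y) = 0.1365*y^5 - 0.4493*y^4 - 4.9684*y^3 - 6.6248*y^2 + 0.2038*y + 4.1464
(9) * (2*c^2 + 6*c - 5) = 18*c^2 + 54*c - 45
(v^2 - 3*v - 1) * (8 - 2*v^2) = -2*v^4 + 6*v^3 + 10*v^2 - 24*v - 8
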